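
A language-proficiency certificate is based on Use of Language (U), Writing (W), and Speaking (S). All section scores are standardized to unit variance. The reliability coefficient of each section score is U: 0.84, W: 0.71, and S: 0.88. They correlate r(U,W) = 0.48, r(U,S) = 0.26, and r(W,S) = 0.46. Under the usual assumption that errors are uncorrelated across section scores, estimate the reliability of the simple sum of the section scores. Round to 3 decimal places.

Var(U+W+S) = 3 + 2·[0.48 + 0.26 + 0.46] = 3 + 2.4 = 5.4.
Under uncorrelated errors the observed covariances equal the true-score covariances, so only the own-variance terms attenuate.
True-score variance = [0.84 + 0.71 + 0.88] + 2.4 = 2.43 + 2.4 = 4.83.
Reliability = 4.83 / 5.4 = 0.894.

0.894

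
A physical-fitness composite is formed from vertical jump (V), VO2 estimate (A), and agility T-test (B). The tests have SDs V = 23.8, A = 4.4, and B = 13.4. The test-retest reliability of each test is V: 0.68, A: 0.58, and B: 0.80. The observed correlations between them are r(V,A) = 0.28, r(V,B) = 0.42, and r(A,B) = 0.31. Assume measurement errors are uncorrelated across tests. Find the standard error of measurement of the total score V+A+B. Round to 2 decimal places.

15.01

Var(total) = 765.36 + 363.091 = 1128.45.
True-score variance = 540.056 + 363.091 = 903.147, so reliability = 0.8003.
Error variance = 1128.45 − 903.147 = 225.304; SEM = √225.304 = 15.01.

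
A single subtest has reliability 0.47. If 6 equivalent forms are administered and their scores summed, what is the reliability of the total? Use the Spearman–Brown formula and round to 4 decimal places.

0.8418

ρ_k = kρ / (1 + (k−1)ρ) = 6·0.47 / (1 + 5·0.47) = 2.820 / 3.350 = 0.8418.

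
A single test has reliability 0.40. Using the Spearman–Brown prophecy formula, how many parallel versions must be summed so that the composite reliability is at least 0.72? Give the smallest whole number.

k ≥ ρ*(1−ρ₁)/(ρ₁(1−ρ*)) = 0.72·0.60 / (0.40·0.28) = 3.857.
Smallest integer k = 4.

4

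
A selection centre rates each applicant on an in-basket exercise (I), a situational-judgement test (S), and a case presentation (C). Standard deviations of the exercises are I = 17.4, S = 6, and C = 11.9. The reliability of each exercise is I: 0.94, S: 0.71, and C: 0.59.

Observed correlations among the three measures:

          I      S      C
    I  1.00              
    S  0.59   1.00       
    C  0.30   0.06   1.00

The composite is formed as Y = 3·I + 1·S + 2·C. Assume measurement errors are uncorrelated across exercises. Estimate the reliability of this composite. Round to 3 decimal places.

0.909

Var(Y) = 3²·17.4² + 6² + 2²·11.9² + 2·[3·17.4·6·0.59 + 6·17.4·11.9·0.30 + 2·6·11.9·0.06] = 3327.28 + 1132.13 = 4459.41.
With uncorrelated errors the cross-covariances are all true-score covariance, so they carry over unchanged; only the diagonal terms shrink to ρᵢσᵢ².
True-score variance = [3²·17.4²·0.94 + 6²·0.71 + 2²·11.9²·0.59] + 1132.13 = 2921.11 + 1132.13 = 4053.24.
Reliability = 4053.24 / 4459.41 = 0.909.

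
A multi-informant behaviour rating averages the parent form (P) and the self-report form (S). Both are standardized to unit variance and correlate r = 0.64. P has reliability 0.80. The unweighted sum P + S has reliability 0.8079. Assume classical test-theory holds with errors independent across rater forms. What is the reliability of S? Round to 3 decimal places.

0.570

Var(P+S) = 2 + 2·0.64 = 3.280.
True-score variance = ρ_P + ρ_S + 2·0.64, so 0.8079 = (0.80 + ρ_S + 1.28) / 3.280.
ρ_S = 0.8079·3.280 − 0.80 − 1.28 = 0.570.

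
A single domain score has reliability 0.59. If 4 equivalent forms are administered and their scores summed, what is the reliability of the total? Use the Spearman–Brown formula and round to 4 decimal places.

0.8520

ρ_k = kρ / (1 + (k−1)ρ) = 4·0.59 / (1 + 3·0.59) = 2.360 / 2.770 = 0.8520.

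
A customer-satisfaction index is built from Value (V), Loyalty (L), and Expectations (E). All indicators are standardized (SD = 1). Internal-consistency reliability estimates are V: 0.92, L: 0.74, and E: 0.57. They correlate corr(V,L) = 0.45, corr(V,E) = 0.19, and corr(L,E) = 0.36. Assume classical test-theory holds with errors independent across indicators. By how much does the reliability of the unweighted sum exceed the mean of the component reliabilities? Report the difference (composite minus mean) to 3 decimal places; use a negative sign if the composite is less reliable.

Var(sum) = 3 + 2 = 5; true-score variance = 2.23 + 2 = 4.23; composite reliability = 0.8460.
Mean component reliability = 0.7433.
Difference = 0.8460 − 0.7433 = 0.103.

0.103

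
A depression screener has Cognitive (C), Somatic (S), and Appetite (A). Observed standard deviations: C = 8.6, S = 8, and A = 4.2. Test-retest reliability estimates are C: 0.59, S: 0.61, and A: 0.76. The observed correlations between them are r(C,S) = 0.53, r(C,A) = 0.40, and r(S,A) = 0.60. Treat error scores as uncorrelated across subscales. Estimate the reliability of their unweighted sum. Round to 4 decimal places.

0.8001

Var(C+S+A) = 8.6² + 8² + 4.2² + 2·[8.6·8·0.53 + 8.6·4.2·0.40 + 8·4.2·0.60] = 155.6 + 142.144 = 297.744.
Under uncorrelated errors the observed covariances equal the true-score covariances, so only the own-variance terms attenuate.
True-score variance = [8.6²·0.59 + 8²·0.61 + 4.2²·0.76] + 142.144 = 96.0828 + 142.144 = 238.227.
Reliability = 238.227 / 297.744 = 0.8001.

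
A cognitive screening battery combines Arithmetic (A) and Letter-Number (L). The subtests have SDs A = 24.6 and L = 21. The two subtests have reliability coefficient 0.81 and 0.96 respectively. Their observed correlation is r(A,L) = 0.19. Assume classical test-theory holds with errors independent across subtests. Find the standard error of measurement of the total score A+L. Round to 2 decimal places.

Var(total) = 1046.16 + 196.308 = 1242.47.
True-score variance = 913.54 + 196.308 = 1109.85, so reliability = 0.8933.
Error variance = 1242.47 − 1109.85 = 132.62; SEM = √132.62 = 11.52.

11.52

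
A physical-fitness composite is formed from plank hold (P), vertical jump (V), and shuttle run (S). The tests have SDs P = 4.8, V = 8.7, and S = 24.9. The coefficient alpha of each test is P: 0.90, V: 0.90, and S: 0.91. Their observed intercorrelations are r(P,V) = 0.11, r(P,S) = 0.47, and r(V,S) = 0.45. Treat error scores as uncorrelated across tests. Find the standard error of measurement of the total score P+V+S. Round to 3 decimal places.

Var(total) = 718.74 + 316.503 = 1035.24.
True-score variance = 653.066 + 316.503 = 969.569, so reliability = 0.9366.
Error variance = 1035.24 − 969.569 = 65.6739; SEM = √65.6739 = 8.104.

8.104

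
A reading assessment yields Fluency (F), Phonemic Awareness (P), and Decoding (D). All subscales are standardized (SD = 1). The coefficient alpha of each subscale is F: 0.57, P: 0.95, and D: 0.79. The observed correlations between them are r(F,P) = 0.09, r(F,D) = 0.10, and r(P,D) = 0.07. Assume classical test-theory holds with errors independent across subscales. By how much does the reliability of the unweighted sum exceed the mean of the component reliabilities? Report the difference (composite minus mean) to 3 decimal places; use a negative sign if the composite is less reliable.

0.034

Var(sum) = 3 + 0.52 = 3.52; true-score variance = 2.31 + 0.52 = 2.83; composite reliability = 0.8040.
Mean component reliability = 0.7700.
Difference = 0.8040 − 0.7700 = 0.034.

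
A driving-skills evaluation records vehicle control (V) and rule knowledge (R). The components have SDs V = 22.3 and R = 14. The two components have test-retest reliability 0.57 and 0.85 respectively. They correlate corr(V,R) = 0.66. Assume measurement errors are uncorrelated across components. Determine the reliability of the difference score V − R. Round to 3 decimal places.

0.135

Var(V−R) = 22.3² + 14² − 2·22.3·14·0.66 = 693.29 − 412.104 = 281.186.
With uncorrelated errors the cross-covariances are all true-score covariance, so they carry over unchanged; only the diagonal terms shrink to ρᵢσᵢ².
True-score variance = [22.3²·0.57 + 14²·0.85] − 412.104 = 450.055 − 412.104 = 37.9513.
Reliability = 37.9513 / 281.186 = 0.135.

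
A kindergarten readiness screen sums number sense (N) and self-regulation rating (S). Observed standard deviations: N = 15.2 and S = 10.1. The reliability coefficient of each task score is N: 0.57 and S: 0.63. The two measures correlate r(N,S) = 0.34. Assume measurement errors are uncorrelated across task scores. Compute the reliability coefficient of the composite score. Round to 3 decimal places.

Var(N+S) = 15.2² + 10.1² + 2·[15.2·10.1·0.34] = 333.05 + 104.394 = 437.444.
Under uncorrelated errors the observed covariances equal the true-score covariances, so only the own-variance terms attenuate.
True-score variance = [15.2²·0.57 + 10.1²·0.63] + 104.394 = 195.959 + 104.394 = 300.353.
Reliability = 300.353 / 437.444 = 0.687.

0.687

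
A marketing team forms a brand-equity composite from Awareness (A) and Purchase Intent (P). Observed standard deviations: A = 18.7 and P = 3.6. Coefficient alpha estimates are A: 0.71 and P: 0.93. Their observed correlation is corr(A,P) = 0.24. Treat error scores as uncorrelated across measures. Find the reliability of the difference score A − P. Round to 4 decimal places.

Var(A−P) = 18.7² + 3.6² − 2·18.7·3.6·0.24 = 362.65 − 32.3136 = 330.336.
With uncorrelated errors the cross-covariances are all true-score covariance, so they carry over unchanged; only the diagonal terms shrink to ρᵢσᵢ².
True-score variance = [18.7²·0.71 + 3.6²·0.93] − 32.3136 = 260.333 − 32.3136 = 228.019.
Reliability = 228.019 / 330.336 = 0.6903.

0.6903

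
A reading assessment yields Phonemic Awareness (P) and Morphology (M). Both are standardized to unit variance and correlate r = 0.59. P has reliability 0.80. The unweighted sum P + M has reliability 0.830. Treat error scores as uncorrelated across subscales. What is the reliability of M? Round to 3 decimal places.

Var(P+M) = 2 + 2·0.59 = 3.180.
True-score variance = ρ_P + ρ_M + 2·0.59, so 0.830 = (0.80 + ρ_M + 1.18) / 3.180.
ρ_M = 0.830·3.180 − 0.80 − 1.18 = 0.659.

0.659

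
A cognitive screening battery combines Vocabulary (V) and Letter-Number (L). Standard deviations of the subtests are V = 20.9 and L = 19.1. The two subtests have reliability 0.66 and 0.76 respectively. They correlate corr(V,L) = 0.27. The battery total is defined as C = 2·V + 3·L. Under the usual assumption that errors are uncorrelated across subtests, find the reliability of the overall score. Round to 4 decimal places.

0.7815

Var(C) = 2²·20.9² + 3²·19.1² + 2·[6·20.9·19.1·0.27] = 5030.53 + 1293.38 = 6323.91.
With uncorrelated errors the cross-covariances are all true-score covariance, so they carry over unchanged; only the diagonal terms shrink to ρᵢσᵢ².
True-score variance = [2²·20.9²·0.66 + 3²·19.1²·0.76] + 1293.38 = 3648.48 + 1293.38 = 4941.85.
Reliability = 4941.85 / 6323.91 = 0.7815.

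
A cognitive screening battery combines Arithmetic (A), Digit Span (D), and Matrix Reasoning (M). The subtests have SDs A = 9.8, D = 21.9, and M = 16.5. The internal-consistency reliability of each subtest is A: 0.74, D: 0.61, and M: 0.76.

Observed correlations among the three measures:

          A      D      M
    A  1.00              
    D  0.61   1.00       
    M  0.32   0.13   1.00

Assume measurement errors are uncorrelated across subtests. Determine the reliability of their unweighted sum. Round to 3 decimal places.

0.788

Var(A+D+M) = 9.8² + 21.9² + 16.5² + 2·[9.8·21.9·0.61 + 9.8·16.5·0.32 + 21.9·16.5·0.13] = 847.9 + 459.275 = 1307.18.
With uncorrelated errors the cross-covariances are all true-score covariance, so they carry over unchanged; only the diagonal terms shrink to ρᵢσᵢ².
True-score variance = [9.8²·0.74 + 21.9²·0.61 + 16.5²·0.76] + 459.275 = 570.542 + 459.275 = 1029.82.
Reliability = 1029.82 / 1307.18 = 0.788.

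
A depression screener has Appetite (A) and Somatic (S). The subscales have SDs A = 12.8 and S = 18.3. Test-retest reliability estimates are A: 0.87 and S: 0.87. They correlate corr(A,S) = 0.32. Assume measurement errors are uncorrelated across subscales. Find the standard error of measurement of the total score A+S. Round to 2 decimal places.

Var(total) = 498.73 + 149.914 = 648.644.
True-score variance = 433.895 + 149.914 = 583.809, so reliability = 0.9000.
Error variance = 648.644 − 583.809 = 64.8349; SEM = √64.8349 = 8.05.

8.05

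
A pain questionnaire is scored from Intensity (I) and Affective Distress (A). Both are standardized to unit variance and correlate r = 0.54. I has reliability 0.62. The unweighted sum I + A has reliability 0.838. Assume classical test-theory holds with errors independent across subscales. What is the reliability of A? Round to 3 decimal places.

0.881

Var(I+A) = 2 + 2·0.54 = 3.080.
True-score variance = ρ_I + ρ_A + 2·0.54, so 0.838 = (0.62 + ρ_A + 1.08) / 3.080.
ρ_A = 0.838·3.080 − 0.62 − 1.08 = 0.881.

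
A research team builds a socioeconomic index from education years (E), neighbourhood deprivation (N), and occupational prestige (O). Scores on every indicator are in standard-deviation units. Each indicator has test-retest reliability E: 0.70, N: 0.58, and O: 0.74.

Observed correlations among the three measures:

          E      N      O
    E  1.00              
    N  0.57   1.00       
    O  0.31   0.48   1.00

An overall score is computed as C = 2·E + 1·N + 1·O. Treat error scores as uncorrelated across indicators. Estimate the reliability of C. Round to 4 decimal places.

0.8206

Var(C) = 2² + 1 + 1 + 2·[2·0.57 + 2·0.31 + 0.48] = 6 + 4.48 = 10.48.
Because errors are independent across components, Cov(Tᵢ,Tⱼ) = Cov(Xᵢ,Xⱼ); the off-diagonal part of the true-score variance is the same as above.
True-score variance = [2²·0.70 + 0.58 + 0.74] + 4.48 = 4.12 + 4.48 = 8.6.
Reliability = 8.6 / 10.48 = 0.8206.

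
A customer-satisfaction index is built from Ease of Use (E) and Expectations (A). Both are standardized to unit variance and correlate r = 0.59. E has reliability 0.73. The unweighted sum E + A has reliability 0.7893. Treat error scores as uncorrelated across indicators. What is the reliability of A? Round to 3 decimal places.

0.600

Var(E+A) = 2 + 2·0.59 = 3.180.
True-score variance = ρ_E + ρ_A + 2·0.59, so 0.7893 = (0.73 + ρ_A + 1.18) / 3.180.
ρ_A = 0.7893·3.180 − 0.73 − 1.18 = 0.600.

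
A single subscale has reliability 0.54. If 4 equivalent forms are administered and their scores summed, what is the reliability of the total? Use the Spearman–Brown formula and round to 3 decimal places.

0.824

ρ_k = kρ / (1 + (k−1)ρ) = 4·0.54 / (1 + 3·0.54) = 2.160 / 2.620 = 0.824.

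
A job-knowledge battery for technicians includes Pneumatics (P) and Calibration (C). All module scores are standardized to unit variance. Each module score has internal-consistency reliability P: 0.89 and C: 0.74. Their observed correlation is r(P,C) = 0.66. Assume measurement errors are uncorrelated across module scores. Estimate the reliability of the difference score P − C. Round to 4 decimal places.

Var(P−C) = 1 + 1 − 2·0.66 = 2 − 1.32 = 0.68.
Because errors are independent across components, Cov(Tᵢ,Tⱼ) = Cov(Xᵢ,Xⱼ); the off-diagonal part of the true-score variance is the same as above.
True-score variance = [0.89 + 0.74] − 1.32 = 1.63 − 1.32 = 0.31.
Reliability = 0.31 / 0.68 = 0.4559.

0.4559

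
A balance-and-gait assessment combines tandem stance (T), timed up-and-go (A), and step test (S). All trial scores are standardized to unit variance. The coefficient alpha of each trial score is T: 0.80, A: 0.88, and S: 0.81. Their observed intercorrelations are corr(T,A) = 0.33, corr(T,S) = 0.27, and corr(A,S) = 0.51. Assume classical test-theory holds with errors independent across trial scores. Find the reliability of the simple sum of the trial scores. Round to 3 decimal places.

0.902

Var(T+A+S) = 3 + 2·[0.33 + 0.27 + 0.51] = 3 + 2.22 = 5.22.
Because errors are independent across components, Cov(Tᵢ,Tⱼ) = Cov(Xᵢ,Xⱼ); the off-diagonal part of the true-score variance is the same as above.
True-score variance = [0.80 + 0.88 + 0.81] + 2.22 = 2.49 + 2.22 = 4.71.
Reliability = 4.71 / 5.22 = 0.902.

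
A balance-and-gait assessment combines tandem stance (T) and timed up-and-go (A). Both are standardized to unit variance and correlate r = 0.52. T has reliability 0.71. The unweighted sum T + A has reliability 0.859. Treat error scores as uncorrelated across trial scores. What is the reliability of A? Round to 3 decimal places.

0.861

Var(T+A) = 2 + 2·0.52 = 3.040.
True-score variance = ρ_T + ρ_A + 2·0.52, so 0.859 = (0.71 + ρ_A + 1.04) / 3.040.
ρ_A = 0.859·3.040 − 0.71 − 1.04 = 0.861.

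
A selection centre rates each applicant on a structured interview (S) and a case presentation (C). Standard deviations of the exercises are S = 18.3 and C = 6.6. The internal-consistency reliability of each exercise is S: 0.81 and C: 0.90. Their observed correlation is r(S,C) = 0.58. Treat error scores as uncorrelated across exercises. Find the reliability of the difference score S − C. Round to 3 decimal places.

Var(S−C) = 18.3² + 6.6² − 2·18.3·6.6·0.58 = 378.45 − 140.105 = 238.345.
With uncorrelated errors the cross-covariances are all true-score covariance, so they carry over unchanged; only the diagonal terms shrink to ρᵢσᵢ².
True-score variance = [18.3²·0.81 + 6.6²·0.90] − 140.105 = 310.465 − 140.105 = 170.36.
Reliability = 170.36 / 238.345 = 0.715.

0.715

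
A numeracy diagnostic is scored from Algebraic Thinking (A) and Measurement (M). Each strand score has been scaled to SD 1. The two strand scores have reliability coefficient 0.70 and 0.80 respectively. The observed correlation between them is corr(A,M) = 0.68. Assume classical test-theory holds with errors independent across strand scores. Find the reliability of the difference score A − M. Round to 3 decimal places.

0.219

Var(A−M) = 1 + 1 − 2·0.68 = 2 − 1.36 = 0.64.
Because errors are independent across components, Cov(Tᵢ,Tⱼ) = Cov(Xᵢ,Xⱼ); the off-diagonal part of the true-score variance is the same as above.
True-score variance = [0.70 + 0.80] − 1.36 = 1.5 − 1.36 = 0.14.
Reliability = 0.14 / 0.64 = 0.219.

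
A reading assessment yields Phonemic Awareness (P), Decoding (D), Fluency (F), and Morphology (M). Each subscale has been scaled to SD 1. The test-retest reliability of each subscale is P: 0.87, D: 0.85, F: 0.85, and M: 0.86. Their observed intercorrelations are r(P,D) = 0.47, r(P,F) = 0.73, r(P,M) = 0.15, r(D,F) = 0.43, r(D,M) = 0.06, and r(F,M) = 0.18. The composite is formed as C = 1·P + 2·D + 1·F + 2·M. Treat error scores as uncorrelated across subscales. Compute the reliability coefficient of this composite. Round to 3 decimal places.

0.915

Var(C) = 1 + 2² + 1 + 2² + 2·[2·0.47 + 0.73 + 2·0.15 + 2·0.43 + 4·0.06 + 2·0.18] = 10 + 6.86 = 16.86.
Under uncorrelated errors the observed covariances equal the true-score covariances, so only the own-variance terms attenuate.
True-score variance = [0.87 + 2²·0.85 + 0.85 + 2²·0.86] + 6.86 = 8.56 + 6.86 = 15.42.
Reliability = 15.42 / 16.86 = 0.915.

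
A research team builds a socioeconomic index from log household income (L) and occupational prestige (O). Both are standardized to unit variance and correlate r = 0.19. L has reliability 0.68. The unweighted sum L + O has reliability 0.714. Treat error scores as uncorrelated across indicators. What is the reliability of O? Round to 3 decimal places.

Var(L+O) = 2 + 2·0.19 = 2.380.
True-score variance = ρ_L + ρ_O + 2·0.19, so 0.714 = (0.68 + ρ_O + 0.38) / 2.380.
ρ_O = 0.714·2.380 − 0.68 − 0.38 = 0.639.

0.639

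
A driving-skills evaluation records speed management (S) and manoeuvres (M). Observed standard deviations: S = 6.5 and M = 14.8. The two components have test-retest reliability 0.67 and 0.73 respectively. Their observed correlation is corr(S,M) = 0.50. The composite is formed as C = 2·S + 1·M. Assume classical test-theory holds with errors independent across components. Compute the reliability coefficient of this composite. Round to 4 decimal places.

Var(C) = 2²·6.5² + 14.8² + 2·[2·6.5·14.8·0.50] = 388.04 + 192.4 = 580.44.
Under uncorrelated errors the observed covariances equal the true-score covariances, so only the own-variance terms attenuate.
True-score variance = [2²·6.5²·0.67 + 14.8²·0.73] + 192.4 = 273.129 + 192.4 = 465.529.
Reliability = 465.529 / 580.44 = 0.8020.

0.8020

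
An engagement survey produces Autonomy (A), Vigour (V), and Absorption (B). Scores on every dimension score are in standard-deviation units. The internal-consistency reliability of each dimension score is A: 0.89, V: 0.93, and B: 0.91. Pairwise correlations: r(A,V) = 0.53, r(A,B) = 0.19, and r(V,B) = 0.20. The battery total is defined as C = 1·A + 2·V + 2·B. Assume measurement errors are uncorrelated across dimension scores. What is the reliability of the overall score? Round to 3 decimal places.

0.944

Var(C) = 1 + 2² + 2² + 2·[2·0.53 + 2·0.19 + 4·0.20] = 9 + 4.48 = 13.48.
With uncorrelated errors the cross-covariances are all true-score covariance, so they carry over unchanged; only the diagonal terms shrink to ρᵢσᵢ².
True-score variance = [0.89 + 2²·0.93 + 2²·0.91] + 4.48 = 8.25 + 4.48 = 12.73.
Reliability = 12.73 / 13.48 = 0.944.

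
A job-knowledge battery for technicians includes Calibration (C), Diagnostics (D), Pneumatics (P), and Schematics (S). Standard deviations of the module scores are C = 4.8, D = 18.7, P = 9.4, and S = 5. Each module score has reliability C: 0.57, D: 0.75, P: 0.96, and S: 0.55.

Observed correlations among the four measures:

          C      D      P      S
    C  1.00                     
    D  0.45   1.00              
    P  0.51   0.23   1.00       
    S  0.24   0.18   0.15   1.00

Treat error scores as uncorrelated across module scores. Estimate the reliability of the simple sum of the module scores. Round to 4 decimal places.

Var(C+D+P+S) = 4.8² + 18.7² + 9.4² + 5² + 2·[4.8·18.7·0.45 + 4.8·9.4·0.51 + 4.8·5·0.24 + 18.7·9.4·0.23 + 18.7·5·0.18 + 9.4·5·0.15] = 486.09 + 266.945 = 753.035.
With uncorrelated errors the cross-covariances are all true-score covariance, so they carry over unchanged; only the diagonal terms shrink to ρᵢσᵢ².
True-score variance = [4.8²·0.57 + 18.7²·0.75 + 9.4²·0.96 + 5²·0.55] + 266.945 = 373.976 + 266.945 = 640.921.
Reliability = 640.921 / 753.035 = 0.8511.

0.8511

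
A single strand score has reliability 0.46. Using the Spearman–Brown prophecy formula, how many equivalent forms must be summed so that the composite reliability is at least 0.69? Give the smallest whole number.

3

k ≥ ρ*(1−ρ₁)/(ρ₁(1−ρ*)) = 0.69·0.54 / (0.46·0.31) = 2.613.
Smallest integer k = 3.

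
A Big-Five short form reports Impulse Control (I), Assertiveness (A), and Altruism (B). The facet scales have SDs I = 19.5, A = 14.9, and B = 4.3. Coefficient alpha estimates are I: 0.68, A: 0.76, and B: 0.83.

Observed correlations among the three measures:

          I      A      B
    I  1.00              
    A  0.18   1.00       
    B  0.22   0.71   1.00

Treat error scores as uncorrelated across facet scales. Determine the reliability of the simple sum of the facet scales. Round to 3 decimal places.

0.791

Var(I+A+B) = 19.5² + 14.9² + 4.3² + 2·[19.5·14.9·0.18 + 19.5·4.3·0.22 + 14.9·4.3·0.71] = 620.75 + 232.471 = 853.221.
Under uncorrelated errors the observed covariances equal the true-score covariances, so only the own-variance terms attenuate.
True-score variance = [19.5²·0.68 + 14.9²·0.76 + 4.3²·0.83] + 232.471 = 442.644 + 232.471 = 675.116.
Reliability = 675.116 / 853.221 = 0.791.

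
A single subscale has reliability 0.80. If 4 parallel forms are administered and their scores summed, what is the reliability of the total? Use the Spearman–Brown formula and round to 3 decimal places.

0.941

ρ_k = kρ / (1 + (k−1)ρ) = 4·0.80 / (1 + 3·0.80) = 3.200 / 3.400 = 0.941.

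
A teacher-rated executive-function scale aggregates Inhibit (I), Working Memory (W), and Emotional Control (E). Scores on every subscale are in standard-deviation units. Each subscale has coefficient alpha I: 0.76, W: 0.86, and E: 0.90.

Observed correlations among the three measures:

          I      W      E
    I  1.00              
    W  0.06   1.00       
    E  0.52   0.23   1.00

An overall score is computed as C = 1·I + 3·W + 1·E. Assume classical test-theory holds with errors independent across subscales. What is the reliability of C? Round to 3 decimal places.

0.884

Var(C) = 1 + 3² + 1 + 2·[3·0.06 + 0.52 + 3·0.23] = 11 + 2.78 = 13.78.
Under uncorrelated errors the observed covariances equal the true-score covariances, so only the own-variance terms attenuate.
True-score variance = [0.76 + 3²·0.86 + 0.90] + 2.78 = 9.4 + 2.78 = 12.18.
Reliability = 12.18 / 13.78 = 0.884.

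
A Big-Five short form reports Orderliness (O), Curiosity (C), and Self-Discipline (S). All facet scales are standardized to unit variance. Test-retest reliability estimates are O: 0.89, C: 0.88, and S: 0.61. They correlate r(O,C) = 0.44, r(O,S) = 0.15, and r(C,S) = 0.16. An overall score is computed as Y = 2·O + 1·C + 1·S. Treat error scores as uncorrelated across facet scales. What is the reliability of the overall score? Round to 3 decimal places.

0.891

Var(Y) = 2² + 1 + 1 + 2·[2·0.44 + 2·0.15 + 0.16] = 6 + 2.68 = 8.68.
With uncorrelated errors the cross-covariances are all true-score covariance, so they carry over unchanged; only the diagonal terms shrink to ρᵢσᵢ².
True-score variance = [2²·0.89 + 0.88 + 0.61] + 2.68 = 5.05 + 2.68 = 7.73.
Reliability = 7.73 / 8.68 = 0.891.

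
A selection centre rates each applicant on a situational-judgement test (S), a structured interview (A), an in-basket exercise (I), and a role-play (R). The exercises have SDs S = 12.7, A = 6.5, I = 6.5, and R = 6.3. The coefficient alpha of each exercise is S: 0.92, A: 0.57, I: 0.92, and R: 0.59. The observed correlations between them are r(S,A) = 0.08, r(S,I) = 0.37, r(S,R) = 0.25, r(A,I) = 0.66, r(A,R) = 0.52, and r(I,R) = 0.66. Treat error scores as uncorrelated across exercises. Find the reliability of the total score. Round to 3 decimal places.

Var(S+A+I+R) = 12.7² + 6.5² + 6.5² + 6.3² + 2·[12.7·6.5·0.08 + 12.7·6.5·0.37 + 12.7·6.3·0.25 + 6.5·6.5·0.66 + 6.5·6.3·0.52 + 6.5·6.3·0.66] = 285.48 + 266.712 = 552.192.
With uncorrelated errors the cross-covariances are all true-score covariance, so they carry over unchanged; only the diagonal terms shrink to ρᵢσᵢ².
True-score variance = [12.7²·0.92 + 6.5²·0.57 + 6.5²·0.92 + 6.3²·0.59] + 266.712 = 234.756 + 266.712 = 501.468.
Reliability = 501.468 / 552.192 = 0.908.

0.908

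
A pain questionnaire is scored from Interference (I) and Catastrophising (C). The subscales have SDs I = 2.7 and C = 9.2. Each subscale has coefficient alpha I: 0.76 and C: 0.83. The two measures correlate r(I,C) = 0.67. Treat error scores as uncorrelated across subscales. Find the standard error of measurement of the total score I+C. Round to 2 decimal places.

Var(total) = 91.93 + 33.2856 = 125.216.
True-score variance = 75.7916 + 33.2856 = 109.077, so reliability = 0.8711.
Error variance = 125.216 − 109.077 = 16.1384; SEM = √16.1384 = 4.02.

4.02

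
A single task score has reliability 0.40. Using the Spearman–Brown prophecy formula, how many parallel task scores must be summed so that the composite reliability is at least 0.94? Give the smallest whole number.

24

k ≥ ρ*(1−ρ₁)/(ρ₁(1−ρ*)) = 0.94·0.60 / (0.40·0.06) = 23.500.
Smallest integer k = 24.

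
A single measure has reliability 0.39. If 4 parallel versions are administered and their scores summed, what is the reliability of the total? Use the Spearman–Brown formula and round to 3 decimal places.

0.719

ρ_k = kρ / (1 + (k−1)ρ) = 4·0.39 / (1 + 3·0.39) = 1.560 / 2.170 = 0.719.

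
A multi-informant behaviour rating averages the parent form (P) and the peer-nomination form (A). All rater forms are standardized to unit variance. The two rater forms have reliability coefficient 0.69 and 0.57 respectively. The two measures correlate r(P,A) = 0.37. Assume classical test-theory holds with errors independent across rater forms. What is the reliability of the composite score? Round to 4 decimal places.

Var(P+A) = 2 + 2·[0.37] = 2 + 0.74 = 2.74.
Because errors are independent across components, Cov(Tᵢ,Tⱼ) = Cov(Xᵢ,Xⱼ); the off-diagonal part of the true-score variance is the same as above.
True-score variance = [0.69 + 0.57] + 0.74 = 1.26 + 0.74 = 2.
Reliability = 2 / 2.74 = 0.7299.

0.7299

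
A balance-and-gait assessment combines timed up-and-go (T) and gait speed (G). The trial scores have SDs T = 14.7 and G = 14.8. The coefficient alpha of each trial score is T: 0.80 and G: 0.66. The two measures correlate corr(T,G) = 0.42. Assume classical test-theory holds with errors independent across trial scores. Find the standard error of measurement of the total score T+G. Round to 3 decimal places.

Var(total) = 435.13 + 182.75 = 617.88.
True-score variance = 317.438 + 182.75 = 500.189, so reliability = 0.8095.
Error variance = 617.88 − 500.189 = 117.692; SEM = √117.692 = 10.849.

10.849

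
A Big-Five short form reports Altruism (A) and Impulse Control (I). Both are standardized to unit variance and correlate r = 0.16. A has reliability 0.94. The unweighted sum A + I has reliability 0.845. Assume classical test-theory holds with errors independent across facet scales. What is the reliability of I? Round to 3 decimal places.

0.700

Var(A+I) = 2 + 2·0.16 = 2.320.
True-score variance = ρ_A + ρ_I + 2·0.16, so 0.845 = (0.94 + ρ_I + 0.32) / 2.320.
ρ_I = 0.845·2.320 − 0.94 − 0.32 = 0.700.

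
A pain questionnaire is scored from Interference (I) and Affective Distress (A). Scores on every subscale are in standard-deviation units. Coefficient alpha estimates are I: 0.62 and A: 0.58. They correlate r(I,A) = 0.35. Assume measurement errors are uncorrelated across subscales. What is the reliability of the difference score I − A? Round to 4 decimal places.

Var(I−A) = 1 + 1 − 2·0.35 = 2 − 0.7 = 1.3.
With uncorrelated errors the cross-covariances are all true-score covariance, so they carry over unchanged; only the diagonal terms shrink to ρᵢσᵢ².
True-score variance = [0.62 + 0.58] − 0.7 = 1.2 − 0.7 = 0.5.
Reliability = 0.5 / 1.3 = 0.3846.

0.3846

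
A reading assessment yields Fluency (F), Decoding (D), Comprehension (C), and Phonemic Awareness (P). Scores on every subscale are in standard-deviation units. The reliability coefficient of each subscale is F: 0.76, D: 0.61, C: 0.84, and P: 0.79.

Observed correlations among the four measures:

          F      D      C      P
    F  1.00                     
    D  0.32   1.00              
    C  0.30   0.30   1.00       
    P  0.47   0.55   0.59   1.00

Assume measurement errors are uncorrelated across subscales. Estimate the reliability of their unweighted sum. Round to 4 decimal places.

Var(F+D+C+P) = 4 + 2·[0.32 + 0.30 + 0.47 + 0.30 + 0.55 + 0.59] = 4 + 5.06 = 9.06.
Because errors are independent across components, Cov(Tᵢ,Tⱼ) = Cov(Xᵢ,Xⱼ); the off-diagonal part of the true-score variance is the same as above.
True-score variance = [0.76 + 0.61 + 0.84 + 0.79] + 5.06 = 3 + 5.06 = 8.06.
Reliability = 8.06 / 9.06 = 0.8896.

0.8896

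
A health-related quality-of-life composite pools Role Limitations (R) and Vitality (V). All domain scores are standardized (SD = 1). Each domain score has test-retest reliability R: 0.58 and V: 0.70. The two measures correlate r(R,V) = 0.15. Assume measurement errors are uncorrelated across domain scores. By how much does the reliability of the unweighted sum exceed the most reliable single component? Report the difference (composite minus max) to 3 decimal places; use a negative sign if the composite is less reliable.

Var(sum) = 2 + 0.3 = 2.3; true-score variance = 1.28 + 0.3 = 1.58; composite reliability = 0.6870.
Max component reliability = 0.7000.
Difference = 0.6870 − 0.7000 = -0.013.

-0.013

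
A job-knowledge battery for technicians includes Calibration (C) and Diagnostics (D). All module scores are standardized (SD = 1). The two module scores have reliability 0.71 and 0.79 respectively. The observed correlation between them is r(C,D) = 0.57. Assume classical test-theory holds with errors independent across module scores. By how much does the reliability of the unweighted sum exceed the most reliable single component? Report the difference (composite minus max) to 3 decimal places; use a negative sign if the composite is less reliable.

Var(sum) = 2 + 1.14 = 3.14; true-score variance = 1.5 + 1.14 = 2.64; composite reliability = 0.8408.
Max component reliability = 0.7900.
Difference = 0.8408 − 0.7900 = 0.051.

0.051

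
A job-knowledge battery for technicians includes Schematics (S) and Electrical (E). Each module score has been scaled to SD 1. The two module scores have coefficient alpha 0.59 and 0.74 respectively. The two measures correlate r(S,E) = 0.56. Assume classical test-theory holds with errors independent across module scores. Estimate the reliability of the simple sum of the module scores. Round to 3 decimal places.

0.785

Var(S+E) = 2 + 2·[0.56] = 2 + 1.12 = 3.12.
Under uncorrelated errors the observed covariances equal the true-score covariances, so only the own-variance terms attenuate.
True-score variance = [0.59 + 0.74] + 1.12 = 1.33 + 1.12 = 2.45.
Reliability = 2.45 / 3.12 = 0.785.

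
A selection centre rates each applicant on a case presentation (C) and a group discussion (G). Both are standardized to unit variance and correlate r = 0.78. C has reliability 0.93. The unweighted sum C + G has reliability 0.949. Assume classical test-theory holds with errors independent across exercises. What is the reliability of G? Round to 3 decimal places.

0.888

Var(C+G) = 2 + 2·0.78 = 3.560.
True-score variance = ρ_C + ρ_G + 2·0.78, so 0.949 = (0.93 + ρ_G + 1.56) / 3.560.
ρ_G = 0.949·3.560 − 0.93 − 1.56 = 0.888.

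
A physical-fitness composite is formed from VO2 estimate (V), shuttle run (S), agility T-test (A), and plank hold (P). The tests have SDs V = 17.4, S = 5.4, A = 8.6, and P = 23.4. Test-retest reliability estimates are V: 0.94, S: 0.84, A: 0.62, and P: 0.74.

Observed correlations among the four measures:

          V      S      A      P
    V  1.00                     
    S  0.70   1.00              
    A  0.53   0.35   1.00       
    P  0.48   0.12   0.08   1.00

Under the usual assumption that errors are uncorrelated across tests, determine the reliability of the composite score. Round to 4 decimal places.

0.8882

Var(V+S+A+P) = 17.4² + 5.4² + 8.6² + 23.4² + 2·[17.4·5.4·0.70 + 17.4·8.6·0.53 + 17.4·23.4·0.48 + 5.4·8.6·0.35 + 5.4·23.4·0.12 + 8.6·23.4·0.08] = 953.44 + 776.069 = 1729.51.
With uncorrelated errors the cross-covariances are all true-score covariance, so they carry over unchanged; only the diagonal terms shrink to ρᵢσᵢ².
True-score variance = [17.4²·0.94 + 5.4²·0.84 + 8.6²·0.62 + 23.4²·0.74] + 776.069 = 760.138 + 776.069 = 1536.21.
Reliability = 1536.21 / 1729.51 = 0.8882.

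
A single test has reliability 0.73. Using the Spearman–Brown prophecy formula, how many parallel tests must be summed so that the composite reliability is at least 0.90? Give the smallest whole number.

k ≥ ρ*(1−ρ₁)/(ρ₁(1−ρ*)) = 0.90·0.27 / (0.73·0.10) = 3.329.
Smallest integer k = 4.

4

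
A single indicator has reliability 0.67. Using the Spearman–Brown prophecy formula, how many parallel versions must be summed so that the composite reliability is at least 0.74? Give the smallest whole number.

k ≥ ρ*(1−ρ₁)/(ρ₁(1−ρ*)) = 0.74·0.33 / (0.67·0.26) = 1.402.
Smallest integer k = 2.

2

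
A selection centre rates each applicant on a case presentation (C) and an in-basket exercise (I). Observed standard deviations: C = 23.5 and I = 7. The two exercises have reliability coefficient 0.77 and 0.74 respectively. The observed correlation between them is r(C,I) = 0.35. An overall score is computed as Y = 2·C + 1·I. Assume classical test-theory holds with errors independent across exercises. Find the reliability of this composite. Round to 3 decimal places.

0.791

Var(Y) = 2²·23.5² + 7² + 2·[2·23.5·7·0.35] = 2258 + 230.3 = 2488.3.
Under uncorrelated errors the observed covariances equal the true-score covariances, so only the own-variance terms attenuate.
True-score variance = [2²·23.5²·0.77 + 7²·0.74] + 230.3 = 1737.19 + 230.3 = 1967.49.
Reliability = 1967.49 / 2488.3 = 0.791.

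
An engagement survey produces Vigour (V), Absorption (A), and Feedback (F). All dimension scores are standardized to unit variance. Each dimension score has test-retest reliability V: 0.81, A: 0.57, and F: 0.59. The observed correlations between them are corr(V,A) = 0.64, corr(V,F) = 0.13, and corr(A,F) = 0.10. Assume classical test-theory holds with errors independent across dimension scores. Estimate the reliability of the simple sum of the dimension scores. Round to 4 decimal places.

0.7827

Var(V+A+F) = 3 + 2·[0.64 + 0.13 + 0.10] = 3 + 1.74 = 4.74.
Because errors are independent across components, Cov(Tᵢ,Tⱼ) = Cov(Xᵢ,Xⱼ); the off-diagonal part of the true-score variance is the same as above.
True-score variance = [0.81 + 0.57 + 0.59] + 1.74 = 1.97 + 1.74 = 3.71.
Reliability = 3.71 / 4.74 = 0.7827.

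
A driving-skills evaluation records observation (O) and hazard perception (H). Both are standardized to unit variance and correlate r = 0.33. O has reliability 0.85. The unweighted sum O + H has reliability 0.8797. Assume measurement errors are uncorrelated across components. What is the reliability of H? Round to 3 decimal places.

0.830

Var(O+H) = 2 + 2·0.33 = 2.660.
True-score variance = ρ_O + ρ_H + 2·0.33, so 0.8797 = (0.85 + ρ_H + 0.66) / 2.660.
ρ_H = 0.8797·2.660 − 0.85 − 0.66 = 0.830.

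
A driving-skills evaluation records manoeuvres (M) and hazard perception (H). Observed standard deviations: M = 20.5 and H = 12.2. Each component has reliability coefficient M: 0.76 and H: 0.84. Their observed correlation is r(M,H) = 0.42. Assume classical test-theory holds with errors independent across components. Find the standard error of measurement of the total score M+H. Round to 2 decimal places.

11.17

Var(total) = 569.09 + 210.084 = 779.174.
True-score variance = 444.416 + 210.084 = 654.5, so reliability = 0.8400.
Error variance = 779.174 − 654.5 = 124.674; SEM = √124.674 = 11.17.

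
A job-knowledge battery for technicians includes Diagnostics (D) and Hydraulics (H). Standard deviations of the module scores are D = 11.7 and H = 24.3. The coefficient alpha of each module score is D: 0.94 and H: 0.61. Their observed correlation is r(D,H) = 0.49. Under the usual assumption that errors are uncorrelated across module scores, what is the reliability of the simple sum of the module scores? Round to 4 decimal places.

0.7629

Var(D+H) = 11.7² + 24.3² + 2·[11.7·24.3·0.49] = 727.38 + 278.624 = 1006.
Because errors are independent across components, Cov(Tᵢ,Tⱼ) = Cov(Xᵢ,Xⱼ); the off-diagonal part of the true-score variance is the same as above.
True-score variance = [11.7²·0.94 + 24.3²·0.61] + 278.624 = 488.875 + 278.624 = 767.499.
Reliability = 767.499 / 1006 = 0.7629.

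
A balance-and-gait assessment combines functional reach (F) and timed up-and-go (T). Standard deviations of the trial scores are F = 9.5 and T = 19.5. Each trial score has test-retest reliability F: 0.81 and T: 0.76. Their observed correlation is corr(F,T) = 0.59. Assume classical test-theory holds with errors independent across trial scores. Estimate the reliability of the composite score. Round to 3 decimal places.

Var(F+T) = 9.5² + 19.5² + 2·[9.5·19.5·0.59] = 470.5 + 218.595 = 689.095.
Under uncorrelated errors the observed covariances equal the true-score covariances, so only the own-variance terms attenuate.
True-score variance = [9.5²·0.81 + 19.5²·0.76] + 218.595 = 362.093 + 218.595 = 580.688.
Reliability = 580.688 / 689.095 = 0.843.

0.843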